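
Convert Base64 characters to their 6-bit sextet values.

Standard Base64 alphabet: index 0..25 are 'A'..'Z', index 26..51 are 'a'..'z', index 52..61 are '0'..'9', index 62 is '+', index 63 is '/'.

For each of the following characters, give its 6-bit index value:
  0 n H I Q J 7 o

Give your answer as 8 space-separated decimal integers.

'0': 0..9 range, 52 + ord('0') − ord('0') = 52
'n': a..z range, 26 + ord('n') − ord('a') = 39
'H': A..Z range, ord('H') − ord('A') = 7
'I': A..Z range, ord('I') − ord('A') = 8
'Q': A..Z range, ord('Q') − ord('A') = 16
'J': A..Z range, ord('J') − ord('A') = 9
'7': 0..9 range, 52 + ord('7') − ord('0') = 59
'o': a..z range, 26 + ord('o') − ord('a') = 40

Answer: 52 39 7 8 16 9 59 40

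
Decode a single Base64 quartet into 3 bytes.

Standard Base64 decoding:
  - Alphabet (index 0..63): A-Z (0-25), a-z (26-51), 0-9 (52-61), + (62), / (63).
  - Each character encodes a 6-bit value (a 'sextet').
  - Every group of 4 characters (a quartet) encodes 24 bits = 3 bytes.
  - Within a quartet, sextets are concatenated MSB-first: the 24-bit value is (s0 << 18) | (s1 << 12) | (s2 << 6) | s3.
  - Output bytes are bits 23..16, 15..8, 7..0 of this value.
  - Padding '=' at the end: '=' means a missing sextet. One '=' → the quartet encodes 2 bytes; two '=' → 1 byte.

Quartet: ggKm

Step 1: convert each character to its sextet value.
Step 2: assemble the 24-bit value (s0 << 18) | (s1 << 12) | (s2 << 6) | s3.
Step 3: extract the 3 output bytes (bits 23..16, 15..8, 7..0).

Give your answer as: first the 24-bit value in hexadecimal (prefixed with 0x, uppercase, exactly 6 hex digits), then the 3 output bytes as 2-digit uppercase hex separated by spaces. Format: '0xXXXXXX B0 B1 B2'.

Answer: 0x8202A6 82 02 A6

Derivation:
Sextets: g=32, g=32, K=10, m=38
24-bit: (32<<18) | (32<<12) | (10<<6) | 38
      = 0x800000 | 0x020000 | 0x000280 | 0x000026
      = 0x8202A6
Bytes: (v>>16)&0xFF=82, (v>>8)&0xFF=02, v&0xFF=A6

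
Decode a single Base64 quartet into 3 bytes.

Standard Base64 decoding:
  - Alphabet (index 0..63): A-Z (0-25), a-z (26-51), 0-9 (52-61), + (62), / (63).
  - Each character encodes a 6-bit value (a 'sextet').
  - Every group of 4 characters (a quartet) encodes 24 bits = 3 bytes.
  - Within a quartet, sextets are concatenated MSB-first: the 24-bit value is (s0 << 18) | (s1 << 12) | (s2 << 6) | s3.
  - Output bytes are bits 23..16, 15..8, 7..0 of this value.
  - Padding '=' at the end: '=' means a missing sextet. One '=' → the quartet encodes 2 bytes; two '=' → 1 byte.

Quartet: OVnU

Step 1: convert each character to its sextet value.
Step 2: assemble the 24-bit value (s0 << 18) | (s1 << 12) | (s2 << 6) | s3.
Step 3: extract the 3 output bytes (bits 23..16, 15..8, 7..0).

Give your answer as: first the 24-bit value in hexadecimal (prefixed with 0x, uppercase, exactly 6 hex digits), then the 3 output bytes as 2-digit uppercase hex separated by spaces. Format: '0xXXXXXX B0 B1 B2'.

Answer: 0x3959D4 39 59 D4

Derivation:
Sextets: O=14, V=21, n=39, U=20
24-bit: (14<<18) | (21<<12) | (39<<6) | 20
      = 0x380000 | 0x015000 | 0x0009C0 | 0x000014
      = 0x3959D4
Bytes: (v>>16)&0xFF=39, (v>>8)&0xFF=59, v&0xFF=D4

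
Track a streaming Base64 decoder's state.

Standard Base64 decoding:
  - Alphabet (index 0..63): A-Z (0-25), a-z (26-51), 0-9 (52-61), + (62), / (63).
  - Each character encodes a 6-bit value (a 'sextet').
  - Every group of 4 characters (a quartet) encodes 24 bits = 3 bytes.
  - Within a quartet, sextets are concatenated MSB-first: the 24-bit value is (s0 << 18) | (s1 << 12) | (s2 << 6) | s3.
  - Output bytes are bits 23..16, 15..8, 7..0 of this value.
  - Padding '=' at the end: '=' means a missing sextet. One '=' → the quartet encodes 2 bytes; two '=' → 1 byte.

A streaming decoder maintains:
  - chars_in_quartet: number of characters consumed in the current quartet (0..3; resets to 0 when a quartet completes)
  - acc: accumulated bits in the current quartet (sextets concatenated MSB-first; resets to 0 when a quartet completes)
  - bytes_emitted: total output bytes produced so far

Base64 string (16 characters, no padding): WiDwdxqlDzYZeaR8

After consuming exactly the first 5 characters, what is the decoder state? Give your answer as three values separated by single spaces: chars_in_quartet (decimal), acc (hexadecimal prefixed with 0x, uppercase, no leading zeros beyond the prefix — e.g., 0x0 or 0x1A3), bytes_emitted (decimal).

After char 0 ('W'=22): chars_in_quartet=1 acc=0x16 bytes_emitted=0
After char 1 ('i'=34): chars_in_quartet=2 acc=0x5A2 bytes_emitted=0
After char 2 ('D'=3): chars_in_quartet=3 acc=0x16883 bytes_emitted=0
After char 3 ('w'=48): chars_in_quartet=4 acc=0x5A20F0 -> emit 5A 20 F0, reset; bytes_emitted=3
After char 4 ('d'=29): chars_in_quartet=1 acc=0x1D bytes_emitted=3

Answer: 1 0x1D 3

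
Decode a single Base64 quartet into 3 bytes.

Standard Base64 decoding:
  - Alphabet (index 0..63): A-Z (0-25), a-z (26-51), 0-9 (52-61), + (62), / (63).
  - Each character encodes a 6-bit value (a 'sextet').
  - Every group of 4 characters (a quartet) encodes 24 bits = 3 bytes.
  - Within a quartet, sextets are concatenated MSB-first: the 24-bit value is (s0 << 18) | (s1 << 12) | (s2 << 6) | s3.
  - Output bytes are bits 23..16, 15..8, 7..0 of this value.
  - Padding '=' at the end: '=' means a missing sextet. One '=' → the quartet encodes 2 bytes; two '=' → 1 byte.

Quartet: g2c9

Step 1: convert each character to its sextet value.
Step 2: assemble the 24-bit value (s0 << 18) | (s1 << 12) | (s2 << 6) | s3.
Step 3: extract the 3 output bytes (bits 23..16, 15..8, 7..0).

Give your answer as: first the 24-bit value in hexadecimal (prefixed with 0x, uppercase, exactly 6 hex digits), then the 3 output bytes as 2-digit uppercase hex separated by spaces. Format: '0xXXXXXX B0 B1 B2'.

Sextets: g=32, 2=54, c=28, 9=61
24-bit: (32<<18) | (54<<12) | (28<<6) | 61
      = 0x800000 | 0x036000 | 0x000700 | 0x00003D
      = 0x83673D
Bytes: (v>>16)&0xFF=83, (v>>8)&0xFF=67, v&0xFF=3D

Answer: 0x83673D 83 67 3D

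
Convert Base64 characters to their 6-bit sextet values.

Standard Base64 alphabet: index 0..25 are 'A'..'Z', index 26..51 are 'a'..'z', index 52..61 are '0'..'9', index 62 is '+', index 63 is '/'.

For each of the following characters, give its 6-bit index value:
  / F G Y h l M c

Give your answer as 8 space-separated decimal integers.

'/': index 63
'F': A..Z range, ord('F') − ord('A') = 5
'G': A..Z range, ord('G') − ord('A') = 6
'Y': A..Z range, ord('Y') − ord('A') = 24
'h': a..z range, 26 + ord('h') − ord('a') = 33
'l': a..z range, 26 + ord('l') − ord('a') = 37
'M': A..Z range, ord('M') − ord('A') = 12
'c': a..z range, 26 + ord('c') − ord('a') = 28

Answer: 63 5 6 24 33 37 12 28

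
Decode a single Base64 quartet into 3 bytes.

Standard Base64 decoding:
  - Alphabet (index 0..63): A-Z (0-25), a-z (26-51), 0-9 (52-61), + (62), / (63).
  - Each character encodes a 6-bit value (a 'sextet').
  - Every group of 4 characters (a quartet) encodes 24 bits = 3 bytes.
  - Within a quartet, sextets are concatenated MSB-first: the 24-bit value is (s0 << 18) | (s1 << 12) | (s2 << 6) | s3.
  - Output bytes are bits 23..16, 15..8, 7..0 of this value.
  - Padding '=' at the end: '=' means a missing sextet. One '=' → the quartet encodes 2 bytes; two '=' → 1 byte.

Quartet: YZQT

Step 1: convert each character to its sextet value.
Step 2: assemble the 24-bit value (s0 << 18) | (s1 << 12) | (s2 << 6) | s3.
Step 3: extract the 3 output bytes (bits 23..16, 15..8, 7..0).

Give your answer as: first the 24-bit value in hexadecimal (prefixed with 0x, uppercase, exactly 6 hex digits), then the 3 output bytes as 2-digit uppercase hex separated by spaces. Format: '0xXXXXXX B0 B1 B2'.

Answer: 0x619413 61 94 13

Derivation:
Sextets: Y=24, Z=25, Q=16, T=19
24-bit: (24<<18) | (25<<12) | (16<<6) | 19
      = 0x600000 | 0x019000 | 0x000400 | 0x000013
      = 0x619413
Bytes: (v>>16)&0xFF=61, (v>>8)&0xFF=94, v&0xFF=13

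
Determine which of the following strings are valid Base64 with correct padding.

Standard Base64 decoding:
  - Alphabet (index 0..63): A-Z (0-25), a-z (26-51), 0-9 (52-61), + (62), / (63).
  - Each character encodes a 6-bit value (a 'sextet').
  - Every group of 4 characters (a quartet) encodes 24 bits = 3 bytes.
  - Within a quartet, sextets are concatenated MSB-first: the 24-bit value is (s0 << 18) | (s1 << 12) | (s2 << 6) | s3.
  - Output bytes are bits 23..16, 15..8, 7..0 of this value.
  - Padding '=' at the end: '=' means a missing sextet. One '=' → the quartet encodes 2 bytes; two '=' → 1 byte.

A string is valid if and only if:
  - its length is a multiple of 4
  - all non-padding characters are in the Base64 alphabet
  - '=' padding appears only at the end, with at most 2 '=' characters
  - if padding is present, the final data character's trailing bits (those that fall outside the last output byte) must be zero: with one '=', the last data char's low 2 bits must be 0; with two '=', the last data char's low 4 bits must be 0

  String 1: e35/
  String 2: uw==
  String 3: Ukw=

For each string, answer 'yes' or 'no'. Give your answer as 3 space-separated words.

String 1: 'e35/' → valid
String 2: 'uw==' → valid
String 3: 'Ukw=' → valid

Answer: yes yes yes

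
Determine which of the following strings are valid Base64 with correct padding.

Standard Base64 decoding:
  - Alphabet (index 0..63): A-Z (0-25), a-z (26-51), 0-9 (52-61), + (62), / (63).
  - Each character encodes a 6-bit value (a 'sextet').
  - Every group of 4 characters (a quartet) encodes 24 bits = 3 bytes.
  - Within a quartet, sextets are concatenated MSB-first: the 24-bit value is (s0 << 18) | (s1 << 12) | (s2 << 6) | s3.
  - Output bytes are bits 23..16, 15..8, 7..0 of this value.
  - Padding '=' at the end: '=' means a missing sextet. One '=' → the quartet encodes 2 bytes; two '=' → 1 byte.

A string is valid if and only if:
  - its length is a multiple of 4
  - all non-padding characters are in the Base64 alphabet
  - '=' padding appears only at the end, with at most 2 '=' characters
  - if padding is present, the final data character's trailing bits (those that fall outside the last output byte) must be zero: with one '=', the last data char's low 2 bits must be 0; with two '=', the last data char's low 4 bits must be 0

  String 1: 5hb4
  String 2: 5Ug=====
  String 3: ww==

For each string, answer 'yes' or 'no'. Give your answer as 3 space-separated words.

String 1: '5hb4' → valid
String 2: '5Ug=====' → invalid (5 pad chars (max 2))
String 3: 'ww==' → valid

Answer: yes no yes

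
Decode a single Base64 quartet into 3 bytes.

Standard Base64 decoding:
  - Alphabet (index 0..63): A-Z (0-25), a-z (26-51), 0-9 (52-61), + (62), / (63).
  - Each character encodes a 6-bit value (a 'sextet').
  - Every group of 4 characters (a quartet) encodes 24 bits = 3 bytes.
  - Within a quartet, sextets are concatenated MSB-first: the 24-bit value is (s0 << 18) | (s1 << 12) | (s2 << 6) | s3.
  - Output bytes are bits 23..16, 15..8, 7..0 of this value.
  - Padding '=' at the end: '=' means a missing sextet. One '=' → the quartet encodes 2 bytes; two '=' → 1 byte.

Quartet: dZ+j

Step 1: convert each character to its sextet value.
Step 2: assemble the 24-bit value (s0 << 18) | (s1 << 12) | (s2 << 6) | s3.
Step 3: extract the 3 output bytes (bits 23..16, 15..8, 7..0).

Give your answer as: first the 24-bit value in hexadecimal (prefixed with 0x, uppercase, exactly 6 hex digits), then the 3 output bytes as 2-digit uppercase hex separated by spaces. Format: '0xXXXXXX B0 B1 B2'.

Answer: 0x759FA3 75 9F A3

Derivation:
Sextets: d=29, Z=25, +=62, j=35
24-bit: (29<<18) | (25<<12) | (62<<6) | 35
      = 0x740000 | 0x019000 | 0x000F80 | 0x000023
      = 0x759FA3
Bytes: (v>>16)&0xFF=75, (v>>8)&0xFF=9F, v&0xFF=A3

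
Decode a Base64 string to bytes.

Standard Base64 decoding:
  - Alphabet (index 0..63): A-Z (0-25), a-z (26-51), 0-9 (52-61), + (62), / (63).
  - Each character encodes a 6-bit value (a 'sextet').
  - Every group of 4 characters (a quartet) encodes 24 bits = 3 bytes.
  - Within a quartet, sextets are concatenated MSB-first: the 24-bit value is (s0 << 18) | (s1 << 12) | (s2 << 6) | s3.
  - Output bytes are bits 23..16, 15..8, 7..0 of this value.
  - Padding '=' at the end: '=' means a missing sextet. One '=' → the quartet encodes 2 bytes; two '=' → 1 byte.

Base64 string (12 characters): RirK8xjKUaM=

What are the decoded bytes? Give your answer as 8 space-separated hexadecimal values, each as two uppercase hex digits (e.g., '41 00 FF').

After char 0 ('R'=17): chars_in_quartet=1 acc=0x11 bytes_emitted=0
After char 1 ('i'=34): chars_in_quartet=2 acc=0x462 bytes_emitted=0
After char 2 ('r'=43): chars_in_quartet=3 acc=0x118AB bytes_emitted=0
After char 3 ('K'=10): chars_in_quartet=4 acc=0x462ACA -> emit 46 2A CA, reset; bytes_emitted=3
After char 4 ('8'=60): chars_in_quartet=1 acc=0x3C bytes_emitted=3
After char 5 ('x'=49): chars_in_quartet=2 acc=0xF31 bytes_emitted=3
After char 6 ('j'=35): chars_in_quartet=3 acc=0x3CC63 bytes_emitted=3
After char 7 ('K'=10): chars_in_quartet=4 acc=0xF318CA -> emit F3 18 CA, reset; bytes_emitted=6
After char 8 ('U'=20): chars_in_quartet=1 acc=0x14 bytes_emitted=6
After char 9 ('a'=26): chars_in_quartet=2 acc=0x51A bytes_emitted=6
After char 10 ('M'=12): chars_in_quartet=3 acc=0x1468C bytes_emitted=6
Padding '=': partial quartet acc=0x1468C -> emit 51 A3; bytes_emitted=8

Answer: 46 2A CA F3 18 CA 51 A3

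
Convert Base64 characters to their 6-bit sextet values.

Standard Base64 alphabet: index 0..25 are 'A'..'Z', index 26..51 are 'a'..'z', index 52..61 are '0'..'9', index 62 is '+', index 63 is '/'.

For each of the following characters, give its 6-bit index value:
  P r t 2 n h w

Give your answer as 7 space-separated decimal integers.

'P': A..Z range, ord('P') − ord('A') = 15
'r': a..z range, 26 + ord('r') − ord('a') = 43
't': a..z range, 26 + ord('t') − ord('a') = 45
'2': 0..9 range, 52 + ord('2') − ord('0') = 54
'n': a..z range, 26 + ord('n') − ord('a') = 39
'h': a..z range, 26 + ord('h') − ord('a') = 33
'w': a..z range, 26 + ord('w') − ord('a') = 48

Answer: 15 43 45 54 39 33 48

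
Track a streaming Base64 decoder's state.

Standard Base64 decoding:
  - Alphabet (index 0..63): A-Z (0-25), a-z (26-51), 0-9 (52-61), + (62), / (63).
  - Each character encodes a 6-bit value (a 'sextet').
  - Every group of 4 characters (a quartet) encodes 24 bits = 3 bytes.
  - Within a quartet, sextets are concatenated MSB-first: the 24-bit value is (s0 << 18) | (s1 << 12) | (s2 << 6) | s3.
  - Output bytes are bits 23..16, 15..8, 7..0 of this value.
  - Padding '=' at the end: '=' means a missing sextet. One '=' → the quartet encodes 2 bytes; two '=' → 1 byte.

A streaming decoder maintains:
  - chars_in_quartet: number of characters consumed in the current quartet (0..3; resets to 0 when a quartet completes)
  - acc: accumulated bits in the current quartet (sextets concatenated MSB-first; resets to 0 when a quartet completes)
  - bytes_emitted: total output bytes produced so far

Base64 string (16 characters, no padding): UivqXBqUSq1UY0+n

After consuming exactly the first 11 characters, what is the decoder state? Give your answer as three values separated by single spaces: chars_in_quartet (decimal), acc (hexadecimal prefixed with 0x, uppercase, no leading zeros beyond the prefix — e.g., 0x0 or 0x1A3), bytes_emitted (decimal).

Answer: 3 0x12AB5 6

Derivation:
After char 0 ('U'=20): chars_in_quartet=1 acc=0x14 bytes_emitted=0
After char 1 ('i'=34): chars_in_quartet=2 acc=0x522 bytes_emitted=0
After char 2 ('v'=47): chars_in_quartet=3 acc=0x148AF bytes_emitted=0
After char 3 ('q'=42): chars_in_quartet=4 acc=0x522BEA -> emit 52 2B EA, reset; bytes_emitted=3
After char 4 ('X'=23): chars_in_quartet=1 acc=0x17 bytes_emitted=3
After char 5 ('B'=1): chars_in_quartet=2 acc=0x5C1 bytes_emitted=3
After char 6 ('q'=42): chars_in_quartet=3 acc=0x1706A bytes_emitted=3
After char 7 ('U'=20): chars_in_quartet=4 acc=0x5C1A94 -> emit 5C 1A 94, reset; bytes_emitted=6
After char 8 ('S'=18): chars_in_quartet=1 acc=0x12 bytes_emitted=6
After char 9 ('q'=42): chars_in_quartet=2 acc=0x4AA bytes_emitted=6
After char 10 ('1'=53): chars_in_quartet=3 acc=0x12AB5 bytes_emitted=6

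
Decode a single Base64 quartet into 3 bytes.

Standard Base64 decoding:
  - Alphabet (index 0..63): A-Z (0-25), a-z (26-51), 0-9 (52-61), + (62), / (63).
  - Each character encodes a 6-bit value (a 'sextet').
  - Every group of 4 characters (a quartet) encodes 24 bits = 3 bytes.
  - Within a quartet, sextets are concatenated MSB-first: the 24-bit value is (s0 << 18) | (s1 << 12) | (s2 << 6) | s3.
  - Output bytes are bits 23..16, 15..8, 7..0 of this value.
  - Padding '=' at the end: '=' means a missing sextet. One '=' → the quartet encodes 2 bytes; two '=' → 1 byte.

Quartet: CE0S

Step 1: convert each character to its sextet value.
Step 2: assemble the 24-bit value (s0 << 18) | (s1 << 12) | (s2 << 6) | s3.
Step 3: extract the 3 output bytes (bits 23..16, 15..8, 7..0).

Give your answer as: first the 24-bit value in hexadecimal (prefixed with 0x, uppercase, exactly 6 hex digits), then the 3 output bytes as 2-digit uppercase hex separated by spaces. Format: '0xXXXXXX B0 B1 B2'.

Sextets: C=2, E=4, 0=52, S=18
24-bit: (2<<18) | (4<<12) | (52<<6) | 18
      = 0x080000 | 0x004000 | 0x000D00 | 0x000012
      = 0x084D12
Bytes: (v>>16)&0xFF=08, (v>>8)&0xFF=4D, v&0xFF=12

Answer: 0x084D12 08 4D 12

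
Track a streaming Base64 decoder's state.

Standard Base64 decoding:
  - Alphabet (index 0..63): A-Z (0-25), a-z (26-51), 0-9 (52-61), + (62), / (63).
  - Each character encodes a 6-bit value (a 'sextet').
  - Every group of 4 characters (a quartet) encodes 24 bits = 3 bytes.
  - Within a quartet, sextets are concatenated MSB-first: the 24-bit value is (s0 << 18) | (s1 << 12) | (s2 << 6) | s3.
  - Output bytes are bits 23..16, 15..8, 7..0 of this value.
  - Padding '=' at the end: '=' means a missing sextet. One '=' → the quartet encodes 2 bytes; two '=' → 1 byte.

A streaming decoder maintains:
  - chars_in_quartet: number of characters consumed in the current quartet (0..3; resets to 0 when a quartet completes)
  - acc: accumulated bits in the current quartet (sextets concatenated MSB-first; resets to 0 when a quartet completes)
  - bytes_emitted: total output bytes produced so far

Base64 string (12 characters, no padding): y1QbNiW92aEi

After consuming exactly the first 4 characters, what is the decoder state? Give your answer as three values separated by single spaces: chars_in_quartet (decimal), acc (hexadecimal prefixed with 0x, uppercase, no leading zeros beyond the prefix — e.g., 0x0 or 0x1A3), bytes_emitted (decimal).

After char 0 ('y'=50): chars_in_quartet=1 acc=0x32 bytes_emitted=0
After char 1 ('1'=53): chars_in_quartet=2 acc=0xCB5 bytes_emitted=0
After char 2 ('Q'=16): chars_in_quartet=3 acc=0x32D50 bytes_emitted=0
After char 3 ('b'=27): chars_in_quartet=4 acc=0xCB541B -> emit CB 54 1B, reset; bytes_emitted=3

Answer: 0 0x0 3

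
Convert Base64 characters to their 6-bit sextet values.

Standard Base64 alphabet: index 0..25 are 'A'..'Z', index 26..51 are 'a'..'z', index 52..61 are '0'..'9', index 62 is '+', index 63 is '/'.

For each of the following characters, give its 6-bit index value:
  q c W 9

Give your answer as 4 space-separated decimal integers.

Answer: 42 28 22 61

Derivation:
'q': a..z range, 26 + ord('q') − ord('a') = 42
'c': a..z range, 26 + ord('c') − ord('a') = 28
'W': A..Z range, ord('W') − ord('A') = 22
'9': 0..9 range, 52 + ord('9') − ord('0') = 61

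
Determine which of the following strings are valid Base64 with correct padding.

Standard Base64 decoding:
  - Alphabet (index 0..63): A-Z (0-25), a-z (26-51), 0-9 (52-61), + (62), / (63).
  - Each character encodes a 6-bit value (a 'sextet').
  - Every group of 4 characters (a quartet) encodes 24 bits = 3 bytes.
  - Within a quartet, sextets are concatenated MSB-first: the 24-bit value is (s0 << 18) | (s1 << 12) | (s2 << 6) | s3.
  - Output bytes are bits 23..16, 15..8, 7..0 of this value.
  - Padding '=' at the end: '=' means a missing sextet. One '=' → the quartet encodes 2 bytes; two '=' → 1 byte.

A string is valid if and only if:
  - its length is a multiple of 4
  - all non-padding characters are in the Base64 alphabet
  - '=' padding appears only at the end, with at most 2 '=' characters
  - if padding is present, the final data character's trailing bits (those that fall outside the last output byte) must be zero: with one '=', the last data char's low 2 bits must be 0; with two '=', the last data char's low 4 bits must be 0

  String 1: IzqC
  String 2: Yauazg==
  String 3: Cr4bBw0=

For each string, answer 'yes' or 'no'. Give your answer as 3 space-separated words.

String 1: 'IzqC' → valid
String 2: 'Yauazg==' → valid
String 3: 'Cr4bBw0=' → valid

Answer: yes yes yes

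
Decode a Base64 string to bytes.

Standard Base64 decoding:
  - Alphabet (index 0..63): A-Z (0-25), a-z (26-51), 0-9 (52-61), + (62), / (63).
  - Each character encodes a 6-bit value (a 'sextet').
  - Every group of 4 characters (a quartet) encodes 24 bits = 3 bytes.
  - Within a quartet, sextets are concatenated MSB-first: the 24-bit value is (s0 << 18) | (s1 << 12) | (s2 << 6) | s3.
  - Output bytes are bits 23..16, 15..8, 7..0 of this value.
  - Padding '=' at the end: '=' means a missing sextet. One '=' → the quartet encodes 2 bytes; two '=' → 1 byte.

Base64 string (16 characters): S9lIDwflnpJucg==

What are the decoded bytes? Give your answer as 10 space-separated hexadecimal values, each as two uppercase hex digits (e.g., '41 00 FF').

After char 0 ('S'=18): chars_in_quartet=1 acc=0x12 bytes_emitted=0
After char 1 ('9'=61): chars_in_quartet=2 acc=0x4BD bytes_emitted=0
After char 2 ('l'=37): chars_in_quartet=3 acc=0x12F65 bytes_emitted=0
After char 3 ('I'=8): chars_in_quartet=4 acc=0x4BD948 -> emit 4B D9 48, reset; bytes_emitted=3
After char 4 ('D'=3): chars_in_quartet=1 acc=0x3 bytes_emitted=3
After char 5 ('w'=48): chars_in_quartet=2 acc=0xF0 bytes_emitted=3
After char 6 ('f'=31): chars_in_quartet=3 acc=0x3C1F bytes_emitted=3
After char 7 ('l'=37): chars_in_quartet=4 acc=0xF07E5 -> emit 0F 07 E5, reset; bytes_emitted=6
After char 8 ('n'=39): chars_in_quartet=1 acc=0x27 bytes_emitted=6
After char 9 ('p'=41): chars_in_quartet=2 acc=0x9E9 bytes_emitted=6
After char 10 ('J'=9): chars_in_quartet=3 acc=0x27A49 bytes_emitted=6
After char 11 ('u'=46): chars_in_quartet=4 acc=0x9E926E -> emit 9E 92 6E, reset; bytes_emitted=9
After char 12 ('c'=28): chars_in_quartet=1 acc=0x1C bytes_emitted=9
After char 13 ('g'=32): chars_in_quartet=2 acc=0x720 bytes_emitted=9
Padding '==': partial quartet acc=0x720 -> emit 72; bytes_emitted=10

Answer: 4B D9 48 0F 07 E5 9E 92 6E 72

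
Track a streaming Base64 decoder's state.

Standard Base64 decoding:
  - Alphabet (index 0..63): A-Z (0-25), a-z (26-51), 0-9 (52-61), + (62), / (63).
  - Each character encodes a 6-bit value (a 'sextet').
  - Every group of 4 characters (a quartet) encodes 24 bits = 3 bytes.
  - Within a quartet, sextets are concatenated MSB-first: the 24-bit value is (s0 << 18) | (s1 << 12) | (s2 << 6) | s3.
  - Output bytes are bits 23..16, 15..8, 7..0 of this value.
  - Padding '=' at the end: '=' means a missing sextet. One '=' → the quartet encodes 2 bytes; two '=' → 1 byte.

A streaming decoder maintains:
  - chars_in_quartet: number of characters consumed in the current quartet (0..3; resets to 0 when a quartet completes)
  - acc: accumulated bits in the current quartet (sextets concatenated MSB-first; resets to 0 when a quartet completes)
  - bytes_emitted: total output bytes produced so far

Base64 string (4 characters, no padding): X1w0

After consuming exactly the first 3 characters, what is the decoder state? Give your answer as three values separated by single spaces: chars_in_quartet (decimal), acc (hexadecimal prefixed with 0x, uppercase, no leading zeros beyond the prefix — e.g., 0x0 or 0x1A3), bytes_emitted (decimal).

Answer: 3 0x17D70 0

Derivation:
After char 0 ('X'=23): chars_in_quartet=1 acc=0x17 bytes_emitted=0
After char 1 ('1'=53): chars_in_quartet=2 acc=0x5F5 bytes_emitted=0
After char 2 ('w'=48): chars_in_quartet=3 acc=0x17D70 bytes_emitted=0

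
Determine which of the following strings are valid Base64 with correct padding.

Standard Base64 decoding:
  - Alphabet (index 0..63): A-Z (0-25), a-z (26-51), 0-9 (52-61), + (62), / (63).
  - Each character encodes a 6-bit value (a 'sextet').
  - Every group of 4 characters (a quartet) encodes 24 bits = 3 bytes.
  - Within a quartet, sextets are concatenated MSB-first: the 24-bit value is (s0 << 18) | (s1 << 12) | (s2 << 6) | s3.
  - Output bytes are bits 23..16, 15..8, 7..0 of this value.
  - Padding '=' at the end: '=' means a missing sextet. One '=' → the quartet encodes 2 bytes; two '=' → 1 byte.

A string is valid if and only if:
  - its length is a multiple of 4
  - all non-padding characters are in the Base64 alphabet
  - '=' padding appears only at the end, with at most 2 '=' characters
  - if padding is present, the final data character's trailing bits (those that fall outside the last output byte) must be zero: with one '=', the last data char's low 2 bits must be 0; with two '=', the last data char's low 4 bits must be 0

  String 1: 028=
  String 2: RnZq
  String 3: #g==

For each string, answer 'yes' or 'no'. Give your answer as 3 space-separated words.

Answer: yes yes no

Derivation:
String 1: '028=' → valid
String 2: 'RnZq' → valid
String 3: '#g==' → invalid (bad char(s): ['#'])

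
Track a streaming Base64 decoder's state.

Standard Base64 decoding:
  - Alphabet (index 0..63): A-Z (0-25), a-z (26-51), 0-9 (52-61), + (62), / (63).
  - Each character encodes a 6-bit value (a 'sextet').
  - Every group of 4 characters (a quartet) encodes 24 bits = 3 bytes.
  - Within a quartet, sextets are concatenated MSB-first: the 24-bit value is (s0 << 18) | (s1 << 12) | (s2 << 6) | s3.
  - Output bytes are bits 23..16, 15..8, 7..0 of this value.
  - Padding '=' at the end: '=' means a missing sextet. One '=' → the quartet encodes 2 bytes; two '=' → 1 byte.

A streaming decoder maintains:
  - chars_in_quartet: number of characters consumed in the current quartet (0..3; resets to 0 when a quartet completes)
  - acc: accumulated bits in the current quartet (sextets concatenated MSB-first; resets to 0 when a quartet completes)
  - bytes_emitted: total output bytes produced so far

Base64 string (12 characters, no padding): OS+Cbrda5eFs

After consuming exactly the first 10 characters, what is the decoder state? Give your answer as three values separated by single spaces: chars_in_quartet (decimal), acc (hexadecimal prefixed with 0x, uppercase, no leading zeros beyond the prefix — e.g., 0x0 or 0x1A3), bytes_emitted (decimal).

Answer: 2 0xE5E 6

Derivation:
After char 0 ('O'=14): chars_in_quartet=1 acc=0xE bytes_emitted=0
After char 1 ('S'=18): chars_in_quartet=2 acc=0x392 bytes_emitted=0
After char 2 ('+'=62): chars_in_quartet=3 acc=0xE4BE bytes_emitted=0
After char 3 ('C'=2): chars_in_quartet=4 acc=0x392F82 -> emit 39 2F 82, reset; bytes_emitted=3
After char 4 ('b'=27): chars_in_quartet=1 acc=0x1B bytes_emitted=3
After char 5 ('r'=43): chars_in_quartet=2 acc=0x6EB bytes_emitted=3
After char 6 ('d'=29): chars_in_quartet=3 acc=0x1BADD bytes_emitted=3
After char 7 ('a'=26): chars_in_quartet=4 acc=0x6EB75A -> emit 6E B7 5A, reset; bytes_emitted=6
After char 8 ('5'=57): chars_in_quartet=1 acc=0x39 bytes_emitted=6
After char 9 ('e'=30): chars_in_quartet=2 acc=0xE5E bytes_emitted=6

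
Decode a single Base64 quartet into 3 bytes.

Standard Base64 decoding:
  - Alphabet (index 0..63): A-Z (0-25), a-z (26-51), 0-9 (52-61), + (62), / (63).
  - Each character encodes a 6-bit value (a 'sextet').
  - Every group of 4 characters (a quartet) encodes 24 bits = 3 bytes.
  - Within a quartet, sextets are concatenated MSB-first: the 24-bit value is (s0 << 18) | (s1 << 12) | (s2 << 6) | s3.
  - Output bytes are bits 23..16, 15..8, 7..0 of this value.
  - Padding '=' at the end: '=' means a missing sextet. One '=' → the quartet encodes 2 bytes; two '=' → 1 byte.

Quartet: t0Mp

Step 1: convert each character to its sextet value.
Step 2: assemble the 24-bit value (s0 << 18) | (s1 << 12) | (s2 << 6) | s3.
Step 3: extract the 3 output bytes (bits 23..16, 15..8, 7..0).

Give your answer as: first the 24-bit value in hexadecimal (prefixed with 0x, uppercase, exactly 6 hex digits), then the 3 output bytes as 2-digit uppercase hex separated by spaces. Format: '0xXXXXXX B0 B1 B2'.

Answer: 0xB74329 B7 43 29

Derivation:
Sextets: t=45, 0=52, M=12, p=41
24-bit: (45<<18) | (52<<12) | (12<<6) | 41
      = 0xB40000 | 0x034000 | 0x000300 | 0x000029
      = 0xB74329
Bytes: (v>>16)&0xFF=B7, (v>>8)&0xFF=43, v&0xFF=29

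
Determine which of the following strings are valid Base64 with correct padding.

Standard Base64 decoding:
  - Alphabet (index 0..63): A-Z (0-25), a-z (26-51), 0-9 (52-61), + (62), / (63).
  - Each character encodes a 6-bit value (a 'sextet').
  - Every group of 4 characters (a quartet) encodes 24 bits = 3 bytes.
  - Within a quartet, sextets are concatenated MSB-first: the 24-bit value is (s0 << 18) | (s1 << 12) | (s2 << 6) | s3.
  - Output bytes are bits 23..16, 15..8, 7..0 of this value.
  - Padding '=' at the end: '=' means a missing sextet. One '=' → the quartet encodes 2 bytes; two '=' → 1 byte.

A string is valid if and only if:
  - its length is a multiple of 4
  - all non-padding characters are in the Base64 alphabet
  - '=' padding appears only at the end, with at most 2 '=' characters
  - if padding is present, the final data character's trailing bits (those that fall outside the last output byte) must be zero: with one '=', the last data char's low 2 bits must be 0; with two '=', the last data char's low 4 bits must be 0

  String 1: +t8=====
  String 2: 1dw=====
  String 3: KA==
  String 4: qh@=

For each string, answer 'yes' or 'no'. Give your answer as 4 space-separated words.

String 1: '+t8=====' → invalid (5 pad chars (max 2))
String 2: '1dw=====' → invalid (5 pad chars (max 2))
String 3: 'KA==' → valid
String 4: 'qh@=' → invalid (bad char(s): ['@'])

Answer: no no yes no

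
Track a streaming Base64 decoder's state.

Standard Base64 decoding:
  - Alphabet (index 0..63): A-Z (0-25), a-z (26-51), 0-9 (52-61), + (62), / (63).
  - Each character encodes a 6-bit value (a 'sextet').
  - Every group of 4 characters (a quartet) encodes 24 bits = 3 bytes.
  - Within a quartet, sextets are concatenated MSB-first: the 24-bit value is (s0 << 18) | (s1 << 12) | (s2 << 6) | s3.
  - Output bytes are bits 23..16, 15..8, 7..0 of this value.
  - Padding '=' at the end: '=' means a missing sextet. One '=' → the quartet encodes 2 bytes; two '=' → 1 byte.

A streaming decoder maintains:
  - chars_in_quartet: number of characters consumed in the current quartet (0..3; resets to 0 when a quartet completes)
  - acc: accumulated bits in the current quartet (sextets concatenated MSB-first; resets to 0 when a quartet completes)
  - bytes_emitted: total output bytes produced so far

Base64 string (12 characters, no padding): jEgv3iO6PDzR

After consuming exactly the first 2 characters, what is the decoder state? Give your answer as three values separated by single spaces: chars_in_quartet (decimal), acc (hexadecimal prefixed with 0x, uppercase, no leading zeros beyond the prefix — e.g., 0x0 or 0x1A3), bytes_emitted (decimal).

Answer: 2 0x8C4 0

Derivation:
After char 0 ('j'=35): chars_in_quartet=1 acc=0x23 bytes_emitted=0
After char 1 ('E'=4): chars_in_quartet=2 acc=0x8C4 bytes_emitted=0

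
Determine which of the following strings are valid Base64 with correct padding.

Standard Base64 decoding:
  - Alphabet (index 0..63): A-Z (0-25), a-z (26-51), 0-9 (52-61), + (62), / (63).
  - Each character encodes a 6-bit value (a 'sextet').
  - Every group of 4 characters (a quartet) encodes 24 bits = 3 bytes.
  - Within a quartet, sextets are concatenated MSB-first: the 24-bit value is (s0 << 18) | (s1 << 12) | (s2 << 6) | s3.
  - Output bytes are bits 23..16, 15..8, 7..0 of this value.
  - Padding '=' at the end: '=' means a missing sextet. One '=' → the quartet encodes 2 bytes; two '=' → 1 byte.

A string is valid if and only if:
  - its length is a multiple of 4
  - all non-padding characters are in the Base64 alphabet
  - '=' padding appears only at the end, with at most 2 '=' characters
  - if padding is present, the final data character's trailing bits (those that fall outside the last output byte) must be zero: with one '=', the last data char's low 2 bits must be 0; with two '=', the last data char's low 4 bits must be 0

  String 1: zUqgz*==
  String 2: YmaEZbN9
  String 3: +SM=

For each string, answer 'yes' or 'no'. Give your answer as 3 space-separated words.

String 1: 'zUqgz*==' → invalid (bad char(s): ['*'])
String 2: 'YmaEZbN9' → valid
String 3: '+SM=' → valid

Answer: no yes yes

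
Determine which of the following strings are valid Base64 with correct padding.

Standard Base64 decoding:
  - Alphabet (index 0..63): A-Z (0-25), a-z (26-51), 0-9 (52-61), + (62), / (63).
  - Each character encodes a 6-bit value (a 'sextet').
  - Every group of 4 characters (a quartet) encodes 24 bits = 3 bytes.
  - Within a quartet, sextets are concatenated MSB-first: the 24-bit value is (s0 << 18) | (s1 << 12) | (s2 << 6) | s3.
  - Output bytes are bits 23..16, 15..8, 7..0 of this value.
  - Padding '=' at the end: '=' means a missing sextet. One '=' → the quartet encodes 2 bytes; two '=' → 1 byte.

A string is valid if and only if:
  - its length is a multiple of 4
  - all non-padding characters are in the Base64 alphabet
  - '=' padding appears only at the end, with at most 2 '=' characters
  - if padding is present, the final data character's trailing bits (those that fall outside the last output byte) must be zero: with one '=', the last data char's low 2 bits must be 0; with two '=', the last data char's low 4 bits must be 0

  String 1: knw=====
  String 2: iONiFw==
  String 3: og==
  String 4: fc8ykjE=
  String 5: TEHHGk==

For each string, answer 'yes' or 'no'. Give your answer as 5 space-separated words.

String 1: 'knw=====' → invalid (5 pad chars (max 2))
String 2: 'iONiFw==' → valid
String 3: 'og==' → valid
String 4: 'fc8ykjE=' → valid
String 5: 'TEHHGk==' → invalid (bad trailing bits)

Answer: no yes yes yes no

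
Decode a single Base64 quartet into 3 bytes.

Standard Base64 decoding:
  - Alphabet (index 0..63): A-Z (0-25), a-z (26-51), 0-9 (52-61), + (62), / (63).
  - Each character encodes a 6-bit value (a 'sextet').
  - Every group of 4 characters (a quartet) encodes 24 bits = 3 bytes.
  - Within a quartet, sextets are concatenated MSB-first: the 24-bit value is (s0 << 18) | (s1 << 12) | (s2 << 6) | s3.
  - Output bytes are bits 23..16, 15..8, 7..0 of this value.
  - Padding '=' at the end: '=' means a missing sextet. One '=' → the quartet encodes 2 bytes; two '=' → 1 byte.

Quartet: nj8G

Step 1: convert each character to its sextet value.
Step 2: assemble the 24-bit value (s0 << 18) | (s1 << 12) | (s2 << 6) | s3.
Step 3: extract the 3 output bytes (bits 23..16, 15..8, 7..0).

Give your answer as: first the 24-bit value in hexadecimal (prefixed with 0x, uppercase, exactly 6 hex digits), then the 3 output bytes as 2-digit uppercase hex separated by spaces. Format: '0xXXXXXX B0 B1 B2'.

Answer: 0x9E3F06 9E 3F 06

Derivation:
Sextets: n=39, j=35, 8=60, G=6
24-bit: (39<<18) | (35<<12) | (60<<6) | 6
      = 0x9C0000 | 0x023000 | 0x000F00 | 0x000006
      = 0x9E3F06
Bytes: (v>>16)&0xFF=9E, (v>>8)&0xFF=3F, v&0xFF=06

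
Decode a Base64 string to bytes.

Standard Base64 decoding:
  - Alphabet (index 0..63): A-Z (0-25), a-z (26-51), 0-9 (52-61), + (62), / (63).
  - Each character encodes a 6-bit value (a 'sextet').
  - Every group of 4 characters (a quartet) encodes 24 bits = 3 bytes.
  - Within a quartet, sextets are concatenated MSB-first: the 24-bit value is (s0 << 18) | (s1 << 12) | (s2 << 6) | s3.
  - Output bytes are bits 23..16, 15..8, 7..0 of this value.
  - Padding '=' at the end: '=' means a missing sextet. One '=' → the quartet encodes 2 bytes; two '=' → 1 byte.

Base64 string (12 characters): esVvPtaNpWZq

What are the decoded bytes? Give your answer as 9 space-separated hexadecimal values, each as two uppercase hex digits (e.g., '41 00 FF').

Answer: 7A C5 6F 3E D6 8D A5 66 6A

Derivation:
After char 0 ('e'=30): chars_in_quartet=1 acc=0x1E bytes_emitted=0
After char 1 ('s'=44): chars_in_quartet=2 acc=0x7AC bytes_emitted=0
After char 2 ('V'=21): chars_in_quartet=3 acc=0x1EB15 bytes_emitted=0
After char 3 ('v'=47): chars_in_quartet=4 acc=0x7AC56F -> emit 7A C5 6F, reset; bytes_emitted=3
After char 4 ('P'=15): chars_in_quartet=1 acc=0xF bytes_emitted=3
After char 5 ('t'=45): chars_in_quartet=2 acc=0x3ED bytes_emitted=3
After char 6 ('a'=26): chars_in_quartet=3 acc=0xFB5A bytes_emitted=3
After char 7 ('N'=13): chars_in_quartet=4 acc=0x3ED68D -> emit 3E D6 8D, reset; bytes_emitted=6
After char 8 ('p'=41): chars_in_quartet=1 acc=0x29 bytes_emitted=6
After char 9 ('W'=22): chars_in_quartet=2 acc=0xA56 bytes_emitted=6
After char 10 ('Z'=25): chars_in_quartet=3 acc=0x29599 bytes_emitted=6
After char 11 ('q'=42): chars_in_quartet=4 acc=0xA5666A -> emit A5 66 6A, reset; bytes_emitted=9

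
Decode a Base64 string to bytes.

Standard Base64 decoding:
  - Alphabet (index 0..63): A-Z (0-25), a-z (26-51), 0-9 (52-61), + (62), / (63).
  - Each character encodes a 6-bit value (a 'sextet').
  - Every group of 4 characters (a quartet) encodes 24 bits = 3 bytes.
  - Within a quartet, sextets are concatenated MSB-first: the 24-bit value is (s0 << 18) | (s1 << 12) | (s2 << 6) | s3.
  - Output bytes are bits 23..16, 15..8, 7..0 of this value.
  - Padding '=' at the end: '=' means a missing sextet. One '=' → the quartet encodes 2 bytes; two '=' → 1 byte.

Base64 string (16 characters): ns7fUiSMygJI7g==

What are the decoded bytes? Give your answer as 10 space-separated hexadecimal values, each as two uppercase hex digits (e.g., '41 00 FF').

Answer: 9E CE DF 52 24 8C CA 02 48 EE

Derivation:
After char 0 ('n'=39): chars_in_quartet=1 acc=0x27 bytes_emitted=0
After char 1 ('s'=44): chars_in_quartet=2 acc=0x9EC bytes_emitted=0
After char 2 ('7'=59): chars_in_quartet=3 acc=0x27B3B bytes_emitted=0
After char 3 ('f'=31): chars_in_quartet=4 acc=0x9ECEDF -> emit 9E CE DF, reset; bytes_emitted=3
After char 4 ('U'=20): chars_in_quartet=1 acc=0x14 bytes_emitted=3
After char 5 ('i'=34): chars_in_quartet=2 acc=0x522 bytes_emitted=3
After char 6 ('S'=18): chars_in_quartet=3 acc=0x14892 bytes_emitted=3
After char 7 ('M'=12): chars_in_quartet=4 acc=0x52248C -> emit 52 24 8C, reset; bytes_emitted=6
After char 8 ('y'=50): chars_in_quartet=1 acc=0x32 bytes_emitted=6
After char 9 ('g'=32): chars_in_quartet=2 acc=0xCA0 bytes_emitted=6
After char 10 ('J'=9): chars_in_quartet=3 acc=0x32809 bytes_emitted=6
After char 11 ('I'=8): chars_in_quartet=4 acc=0xCA0248 -> emit CA 02 48, reset; bytes_emitted=9
After char 12 ('7'=59): chars_in_quartet=1 acc=0x3B bytes_emitted=9
After char 13 ('g'=32): chars_in_quartet=2 acc=0xEE0 bytes_emitted=9
Padding '==': partial quartet acc=0xEE0 -> emit EE; bytes_emitted=10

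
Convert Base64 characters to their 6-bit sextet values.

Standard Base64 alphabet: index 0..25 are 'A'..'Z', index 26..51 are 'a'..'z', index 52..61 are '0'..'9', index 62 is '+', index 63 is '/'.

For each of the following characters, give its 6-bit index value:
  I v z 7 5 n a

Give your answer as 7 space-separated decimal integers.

Answer: 8 47 51 59 57 39 26

Derivation:
'I': A..Z range, ord('I') − ord('A') = 8
'v': a..z range, 26 + ord('v') − ord('a') = 47
'z': a..z range, 26 + ord('z') − ord('a') = 51
'7': 0..9 range, 52 + ord('7') − ord('0') = 59
'5': 0..9 range, 52 + ord('5') − ord('0') = 57
'n': a..z range, 26 + ord('n') − ord('a') = 39
'a': a..z range, 26 + ord('a') − ord('a') = 26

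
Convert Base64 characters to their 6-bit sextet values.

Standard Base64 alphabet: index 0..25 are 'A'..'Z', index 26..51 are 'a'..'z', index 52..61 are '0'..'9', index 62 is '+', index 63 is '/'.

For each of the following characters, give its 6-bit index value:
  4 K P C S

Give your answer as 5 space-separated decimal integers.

'4': 0..9 range, 52 + ord('4') − ord('0') = 56
'K': A..Z range, ord('K') − ord('A') = 10
'P': A..Z range, ord('P') − ord('A') = 15
'C': A..Z range, ord('C') − ord('A') = 2
'S': A..Z range, ord('S') − ord('A') = 18

Answer: 56 10 15 2 18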